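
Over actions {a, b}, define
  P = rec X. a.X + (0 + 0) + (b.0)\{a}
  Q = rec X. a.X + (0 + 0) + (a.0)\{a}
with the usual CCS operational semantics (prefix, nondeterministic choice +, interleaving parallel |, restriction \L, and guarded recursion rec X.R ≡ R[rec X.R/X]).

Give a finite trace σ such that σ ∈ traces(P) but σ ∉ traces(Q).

P's transition system — 2 states:
  m0 = rec X. a.X + (0 + 0) + (b.0)\{a} → --a--▸ m0, --b--▸ m1
  m1 = 0\{a} → stopped
Q's transition system — 1 states:
  n0 = rec X. a.X + (0 + 0) + (a.0)\{a} → --a--▸ n0
Executing b from P (initial set {m0}):
  after b @ step 1: {m1}
  ✓ P
Executing b from Q (initial set {n0}):
  after b @ step 1: no successor for Q

b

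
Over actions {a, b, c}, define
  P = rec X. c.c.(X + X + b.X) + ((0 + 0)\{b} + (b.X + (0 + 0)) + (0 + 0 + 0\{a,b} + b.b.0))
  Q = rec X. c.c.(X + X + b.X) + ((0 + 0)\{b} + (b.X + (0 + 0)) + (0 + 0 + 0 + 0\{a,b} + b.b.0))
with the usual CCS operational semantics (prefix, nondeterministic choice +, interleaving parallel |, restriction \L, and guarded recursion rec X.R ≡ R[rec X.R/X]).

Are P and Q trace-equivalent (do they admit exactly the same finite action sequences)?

YES

P's transition system — 5 states:
  u0 = rec X. c.c.(X + X + b.X) + ((0 + 0)\{b} + (b.X + (0 + 0)) + (0 + 0 + 0\{a,b} + b.b.0)) | -b-> u0, -b-> u1, -c-> u2
  u1 = b.0 | -b-> u3
  u2 = c.((rec X. c.c.(X + X + b.X) + ((0 + 0)\{b} + (b.X + (0 + 0)) + (0 + 0 + 0\{a,b} + b.b.0))) + (rec X. c.c.(X + X + b.X) + ((0 + 0)\{b} + (b.X + (0 + 0)) + (0 + 0 + 0\{a,b} + b.b.0))) + b.(rec X. c.c.(X + X + b.X) + ((0 + 0)\{b} + (b.X + (0 + 0)) + (0 + 0 + 0\{a,b} + b.b.0)))) | -c-> u4
  u3 = 0 | stopped
  u4 = (rec X. c.c.(X + X + b.X) + ((0 + 0)\{b} + (b.X + (0 + 0)) + (0 + 0 + 0\{a,b} + b.b.0))) + (rec X. c.c.(X + X + b.X) + ((0 + 0)\{b} + (b.X + (0 + 0)) + (0 + 0 + 0\{a,b} + b.b.0))) + b.(rec X. c.c.(X + X + b.X) + ((0 + 0)\{b} + (b.X + (0 + 0)) + (0 + 0 + 0\{a,b} + b.b.0))) | -b-> u0, -b-> u1, -c-> u2
Q's transition system — 5 states:
  v0 = rec X. c.c.(X + X + b.X) + ((0 + 0)\{b} + (b.X + (0 + 0)) + (0 + 0 + 0 + 0\{a,b} + b.b.0)) | -b-> v0, -b-> v1, -c-> v2
  v1 = b.0 | -b-> v3
  v2 = c.((rec X. c.c.(X + X + b.X) + ((0 + 0)\{b} + (b.X + (0 + 0)) + (0 + 0 + 0 + 0\{a,b} + b.b.0))) + (rec X. c.c.(X + X + b.X) + ((0 + 0)\{b} + (b.X + (0 + 0)) + (0 + 0 + 0 + 0\{a,b} + b.b.0))) + b.(rec X. c.c.(X + X + b.X) + ((0 + 0)\{b} + (b.X + (0 + 0)) + (0 + 0 + 0 + 0\{a,b} + b.b.0)))) | -c-> v4
  v3 = 0 | stopped
  v4 = (rec X. c.c.(X + X + b.X) + ((0 + 0)\{b} + (b.X + (0 + 0)) + (0 + 0 + 0 + 0\{a,b} + b.b.0))) + (rec X. c.c.(X + X + b.X) + ((0 + 0)\{b} + (b.X + (0 + 0)) + (0 + 0 + 0 + 0\{a,b} + b.b.0))) + b.(rec X. c.c.(X + X + b.X) + ((0 + 0)\{b} + (b.X + (0 + 0)) + (0 + 0 + 0 + 0\{a,b} + b.b.0))) | -b-> v0, -b-> v1, -c-> v2
Bisimilarity quotient blocks:
  B0 = {u0, u4, v0, v4}
  B1 = {u1, v1}
  B2 = {u3, v3}
  B3 = {u2, v2}
u0 ∈ B0, v0 ∈ B0 → same block
Bisimilar ⇒ trace-equivalent.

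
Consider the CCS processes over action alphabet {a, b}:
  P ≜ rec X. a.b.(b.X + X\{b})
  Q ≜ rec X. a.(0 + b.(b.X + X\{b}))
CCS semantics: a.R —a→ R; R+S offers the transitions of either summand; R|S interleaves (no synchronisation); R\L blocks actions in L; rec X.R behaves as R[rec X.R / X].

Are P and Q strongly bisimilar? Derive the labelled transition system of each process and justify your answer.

LTS(P): 4 reachable states
  u0 = rec X. a.b.(b.X + X\{b}) has moves ··a··> u1
  u1 = b.(b.(rec X. a.b.(b.X + X\{b})) + (rec X. a.b.(b.X + X\{b}))\{b}) has moves ··b··> u2
  u2 = b.(rec X. a.b.(b.X + X\{b})) + (rec X. a.b.(b.X + X\{b}))\{b} has moves ··a··> u3, ··b··> u0
  u3 = (b.(b.(rec X. a.b.(b.X + X\{b})) + (rec X. a.b.(b.X + X\{b}))\{b}))\{b} has moves ∅
LTS(Q): 4 reachable states
  v0 = rec X. a.(0 + b.(b.X + X\{b})) has moves ··a··> v1
  v1 = 0 + b.(b.(rec X. a.(0 + b.(b.X + X\{b}))) + (rec X. a.(0 + b.(b.X + X\{b})))\{b}) has moves ··b··> v2
  v2 = b.(rec X. a.(0 + b.(b.X + X\{b}))) + (rec X. a.(0 + b.(b.X + X\{b})))\{b} has moves ··a··> v3, ··b··> v0
  v3 = (0 + b.(b.(rec X. a.(0 + b.(b.X + X\{b}))) + (rec X. a.(0 + b.(b.X + X\{b})))\{b}))\{b} has moves ∅
Partition-refinement fixed point:
  B0 = {u0, v0}
  B1 = {u1, v1}
  B2 = {u2, v2}
  B3 = {u3, v3}
u0 ∈ B0, v0 ∈ B0 → same block

bisimilar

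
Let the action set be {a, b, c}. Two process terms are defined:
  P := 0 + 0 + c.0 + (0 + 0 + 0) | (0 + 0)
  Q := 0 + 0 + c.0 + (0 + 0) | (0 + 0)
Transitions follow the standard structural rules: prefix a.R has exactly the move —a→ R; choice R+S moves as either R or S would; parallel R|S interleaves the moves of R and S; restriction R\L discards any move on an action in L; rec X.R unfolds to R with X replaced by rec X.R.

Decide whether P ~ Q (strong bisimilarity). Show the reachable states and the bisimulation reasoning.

YES

LTS(P): 2 reachable states
  s0 = 0 + 0 + c.0 + (0 + 0 + 0) | (0 + 0) → ··c··> s1
  s1 = 0 → ·
LTS(Q): 2 reachable states
  t0 = 0 + 0 + c.0 + (0 + 0) | (0 + 0) → ··c··> t1
  t1 = 0 → ·
Bisimilarity quotient blocks:
  B0 = {s0, t0}
  B1 = {s1, t1}
s0 ∈ B0, t0 ∈ B0 → same block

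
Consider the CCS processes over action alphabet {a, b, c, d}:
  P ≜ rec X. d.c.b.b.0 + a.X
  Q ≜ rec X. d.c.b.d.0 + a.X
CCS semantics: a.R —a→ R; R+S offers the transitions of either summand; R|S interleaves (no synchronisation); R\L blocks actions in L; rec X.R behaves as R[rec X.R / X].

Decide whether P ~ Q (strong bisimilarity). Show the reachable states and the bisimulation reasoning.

NO

P's transition system — 5 states:
  p0 = rec X. d.c.b.b.0 + a.X | —a→ p0, —d→ p1
  p1 = c.b.b.0 | —c→ p2
  p2 = b.b.0 | —b→ p3
  p3 = b.0 | —b→ p4
  p4 = 0 | (no moves)
Q's transition system — 5 states:
  q0 = rec X. d.c.b.d.0 + a.X | —a→ q0, —d→ q1
  q1 = c.b.d.0 | —c→ q2
  q2 = b.d.0 | —b→ q3
  q3 = d.0 | —d→ q4
  q4 = 0 | (no moves)
Coarsest stable partition (strong bisimilarity classes):
  B0 = {p0}
  B1 = {p1}
  B2 = {p2}
  B3 = {p3}
  B4 = {p4, q4}
  B5 = {q0}
  B6 = {q1}
  B7 = {q2}
  B8 = {q3}
p0 ∈ B0, q0 ∈ B5 → different blocks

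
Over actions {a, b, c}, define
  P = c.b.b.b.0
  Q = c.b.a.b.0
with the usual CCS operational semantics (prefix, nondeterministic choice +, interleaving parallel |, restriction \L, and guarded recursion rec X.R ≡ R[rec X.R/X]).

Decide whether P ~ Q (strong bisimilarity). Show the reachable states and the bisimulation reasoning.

P ≁ Q

Reachable graph of P (5 states):
  m0 = c.b.b.b.0 | ··c··> m1
  m1 = b.b.b.0 | ··b··> m2
  m2 = b.b.0 | ··b··> m3
  m3 = b.0 | ··b··> m4
  m4 = 0 | stopped
Reachable graph of Q (5 states):
  n0 = c.b.a.b.0 | ··c··> n1
  n1 = b.a.b.0 | ··b··> n2
  n2 = a.b.0 | ··a··> n3
  n3 = b.0 | ··b··> n4
  n4 = 0 | stopped
Coarsest stable partition (strong bisimilarity classes):
  B0 = {m0}
  B1 = {m1}
  B2 = {m2}
  B3 = {m3, n3}
  B4 = {m4, n4}
  B5 = {n0}
  B6 = {n1}
  B7 = {n2}
m0 ∈ B0, n0 ∈ B5 → different blocks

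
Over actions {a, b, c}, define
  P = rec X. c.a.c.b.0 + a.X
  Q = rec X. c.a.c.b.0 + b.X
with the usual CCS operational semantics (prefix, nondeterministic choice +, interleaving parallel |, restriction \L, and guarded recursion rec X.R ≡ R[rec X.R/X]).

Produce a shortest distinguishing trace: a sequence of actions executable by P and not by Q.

a

LTS(P): 5 reachable states
  p0 = rec X. c.a.c.b.0 + a.X | ··a··> p0, ··c··> p1
  p1 = a.c.b.0 | ··a··> p2
  p2 = c.b.0 | ··c··> p3
  p3 = b.0 | ··b··> p4
  p4 = 0 | (no moves)
LTS(Q): 5 reachable states
  q0 = rec X. c.a.c.b.0 + b.X | ··b··> q0, ··c··> q1
  q1 = a.c.b.0 | ··a··> q2
  q2 = c.b.0 | ··c··> q3
  q3 = b.0 | ··b··> q4
  q4 = 0 | (no moves)
Trace ⟨a⟩ through P, begin at {p0}:
  step 1 (a): {p0}
  ✓ P
Trace ⟨a⟩ through Q, begin at {q0}:
  step 1 (a): ∅  — Q cannot continue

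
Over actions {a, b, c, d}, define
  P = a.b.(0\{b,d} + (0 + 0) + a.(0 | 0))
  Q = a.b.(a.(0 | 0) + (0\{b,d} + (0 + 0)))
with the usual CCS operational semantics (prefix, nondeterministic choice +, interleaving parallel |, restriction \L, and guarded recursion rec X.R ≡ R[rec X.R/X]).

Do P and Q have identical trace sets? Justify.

P's transition system — 4 states:
  s0 = a.b.(0\{b,d} + (0 + 0) + a.(0 | 0)) ⊢ --a--▸ s1
  s1 = b.(0\{b,d} + (0 + 0) + a.(0 | 0)) ⊢ --b--▸ s2
  s2 = 0\{b,d} + (0 + 0) + a.(0 | 0) ⊢ --a--▸ s3
  s3 = 0 | 0 ⊢ stopped
Q's transition system — 4 states:
  t0 = a.b.(a.(0 | 0) + (0\{b,d} + (0 + 0))) ⊢ --a--▸ t1
  t1 = b.(a.(0 | 0) + (0\{b,d} + (0 + 0))) ⊢ --b--▸ t2
  t2 = a.(0 | 0) + (0\{b,d} + (0 + 0)) ⊢ --a--▸ t3
  t3 = 0 | 0 ⊢ stopped
Coarsest stable partition (strong bisimilarity classes):
  B0 = {s0, t0}
  B1 = {s1, t1}
  B2 = {s2, t2}
  B3 = {s3, t3}
s0 ∈ B0, t0 ∈ B0 → same block
Bisimilar ⇒ trace-equivalent.

YES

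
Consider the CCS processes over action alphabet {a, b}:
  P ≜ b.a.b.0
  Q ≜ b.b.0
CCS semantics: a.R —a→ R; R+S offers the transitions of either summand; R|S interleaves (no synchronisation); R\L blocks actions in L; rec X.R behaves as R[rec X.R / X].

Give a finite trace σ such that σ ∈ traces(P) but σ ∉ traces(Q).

LTS(P): 4 reachable states
  m0 = b.a.b.0 | —b→ m1
  m1 = a.b.0 | —a→ m2
  m2 = b.0 | —b→ m3
  m3 = 0 | (no moves)
LTS(Q): 3 reachable states
  n0 = b.b.0 | —b→ n1
  n1 = b.0 | —b→ n2
  n2 = 0 | (no moves)
Run σ = ⟨ba⟩ on P: start {m0}
  step 1 (b): {m1}
  step 2 (a): {m2}
  — P admits the full trace.
Run σ = ⟨ba⟩ on Q: start {n0}
  step 1 (b): {n1}
  step 2 (a): ∅  — Q cannot continue

ba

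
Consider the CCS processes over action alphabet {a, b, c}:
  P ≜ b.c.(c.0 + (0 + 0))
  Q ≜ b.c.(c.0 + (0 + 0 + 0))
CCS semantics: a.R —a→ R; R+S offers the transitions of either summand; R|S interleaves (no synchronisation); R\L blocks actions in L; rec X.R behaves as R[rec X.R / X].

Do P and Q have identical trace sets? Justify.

Reachable graph of P (4 states):
  s0 = b.c.(c.0 + (0 + 0)) → -b-> s1
  s1 = c.(c.0 + (0 + 0)) → -c-> s2
  s2 = c.0 + (0 + 0) → -c-> s3
  s3 = 0 → ·
Reachable graph of Q (4 states):
  t0 = b.c.(c.0 + (0 + 0 + 0)) → -b-> t1
  t1 = c.(c.0 + (0 + 0 + 0)) → -c-> t2
  t2 = c.0 + (0 + 0 + 0) → -c-> t3
  t3 = 0 → ·
Partition-refinement fixed point:
  B0 = {s0, t0}
  B1 = {s1, t1}
  B2 = {s2, t2}
  B3 = {s3, t3}
s0 ∈ B0, t0 ∈ B0 → same block
Bisimilar ⇒ trace-equivalent.

traces(P) = traces(Q)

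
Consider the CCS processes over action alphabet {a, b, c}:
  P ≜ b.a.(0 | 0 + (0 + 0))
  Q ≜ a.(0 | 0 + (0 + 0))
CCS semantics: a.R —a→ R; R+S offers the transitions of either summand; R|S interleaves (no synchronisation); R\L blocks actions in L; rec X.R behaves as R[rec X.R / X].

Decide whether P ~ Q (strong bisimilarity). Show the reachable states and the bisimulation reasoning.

NO

P's transition system — 3 states:
  s0 = b.a.(0 | 0 + (0 + 0)) ⊢ —b→ s1
  s1 = a.(0 | 0 + (0 + 0)) ⊢ —a→ s2
  s2 = 0 | 0 + (0 + 0) ⊢ stopped
Q's transition system — 2 states:
  t0 = a.(0 | 0 + (0 + 0)) ⊢ —a→ t1
  t1 = 0 | 0 + (0 + 0) ⊢ stopped
Coarsest stable partition (strong bisimilarity classes):
  B0 = {s0}
  B1 = {s1, t0}
  B2 = {s2, t1}
s0 ∈ B0, t0 ∈ B1 → different blocks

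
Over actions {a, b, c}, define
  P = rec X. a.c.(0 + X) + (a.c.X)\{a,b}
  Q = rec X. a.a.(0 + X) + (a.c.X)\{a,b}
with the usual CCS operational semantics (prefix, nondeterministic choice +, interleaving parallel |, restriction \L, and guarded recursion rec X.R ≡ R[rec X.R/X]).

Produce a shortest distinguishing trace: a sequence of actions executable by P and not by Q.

P's transition system — 3 states:
  s0 = rec X. a.c.(0 + X) + (a.c.X)\{a,b} has moves ··a··> s1
  s1 = c.(0 + (rec X. a.c.(0 + X) + (a.c.X)\{a,b})) has moves ··c··> s2
  s2 = 0 + (rec X. a.c.(0 + X) + (a.c.X)\{a,b}) has moves ··a··> s1
Q's transition system — 3 states:
  t0 = rec X. a.a.(0 + X) + (a.c.X)\{a,b} has moves ··a··> t1
  t1 = a.(0 + (rec X. a.a.(0 + X) + (a.c.X)\{a,b})) has moves ··a··> t2
  t2 = 0 + (rec X. a.a.(0 + X) + (a.c.X)\{a,b}) has moves ··a··> t1
Executing ac from P (initial set {s0}):
  after a @ step 1: {s1}
  after c @ step 2: {s2}
  ✓ P
Executing ac from Q (initial set {t0}):
  after a @ step 1: {t1}
  after c @ step 2: ∅  — Q cannot continue

ac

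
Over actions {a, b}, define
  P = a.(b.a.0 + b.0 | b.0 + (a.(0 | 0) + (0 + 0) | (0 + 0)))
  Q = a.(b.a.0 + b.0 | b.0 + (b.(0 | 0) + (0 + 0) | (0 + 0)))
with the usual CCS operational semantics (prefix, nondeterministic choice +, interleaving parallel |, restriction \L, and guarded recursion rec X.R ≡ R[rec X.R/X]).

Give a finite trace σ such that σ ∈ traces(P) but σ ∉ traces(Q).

LTS(P): 7 reachable states
  s0 = a.(b.a.0 + b.0 | b.0 + (a.(0 | 0) + (0 + 0) | (0 + 0))) → —a→ s1
  s1 = b.a.0 + b.0 | b.0 + (a.(0 | 0) + (0 + 0) | (0 + 0)) → —a→ s2, —b→ s3, —b→ s4, —b→ s5
  s2 = 0 | 0 → deadlocked
  s3 = 0 | b.0 → —b→ s2
  s4 = a.0 → —a→ s6
  s5 = b.0 | 0 → —b→ s2
  s6 = 0 → deadlocked
LTS(Q): 7 reachable states
  t0 = a.(b.a.0 + b.0 | b.0 + (b.(0 | 0) + (0 + 0) | (0 + 0))) → —a→ t1
  t1 = b.a.0 + b.0 | b.0 + (b.(0 | 0) + (0 + 0) | (0 + 0)) → —b→ t2, —b→ t3, —b→ t4, —b→ t5
  t2 = 0 | 0 → deadlocked
  t3 = 0 | b.0 → —b→ t2
  t4 = a.0 → —a→ t6
  t5 = b.0 | 0 → —b→ t2
  t6 = 0 → deadlocked
Run σ = ⟨aa⟩ on P: start {s0}
  step 1 (a): {s1}
  step 2 (a): {s2}
  P completes σ.
Run σ = ⟨aa⟩ on Q: start {t0}
  step 1 (a): {t1}
  step 2 (a): ∅  — Q cannot continue

aa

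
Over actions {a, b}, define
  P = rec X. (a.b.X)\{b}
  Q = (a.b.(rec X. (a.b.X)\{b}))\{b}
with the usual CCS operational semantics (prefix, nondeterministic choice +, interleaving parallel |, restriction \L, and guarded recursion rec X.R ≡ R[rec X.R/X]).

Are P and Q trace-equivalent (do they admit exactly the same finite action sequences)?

LTS(P): 2 reachable states
  s0 = rec X. (a.b.X)\{b} :: —a→ s1
  s1 = (b.(rec X. (a.b.X)\{b}))\{b} :: (no moves)
LTS(Q): 2 reachable states
  t0 = (a.b.(rec X. (a.b.X)\{b}))\{b} :: —a→ t1
  t1 = (b.(rec X. (a.b.X)\{b}))\{b} :: (no moves)
Partition-refinement fixed point:
  B0 = {s0, t0}
  B1 = {s1, t1}
s0 ∈ B0, t0 ∈ B0 → same block
Bisimilar ⇒ trace-equivalent.

traces(P) = traces(Q)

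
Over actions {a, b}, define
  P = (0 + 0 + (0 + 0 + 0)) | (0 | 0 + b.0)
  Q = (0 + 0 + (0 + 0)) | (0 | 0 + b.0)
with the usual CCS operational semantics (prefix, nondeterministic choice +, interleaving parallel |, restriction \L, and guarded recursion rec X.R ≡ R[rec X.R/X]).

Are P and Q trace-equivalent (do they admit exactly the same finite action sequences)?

LTS(P): 2 reachable states
  p0 = (0 + 0 + (0 + 0 + 0)) | (0 | 0 + b.0) has moves --b--▸ p1
  p1 = (0 + 0 + (0 + 0 + 0)) | 0 has moves stopped
LTS(Q): 2 reachable states
  q0 = (0 + 0 + (0 + 0)) | (0 | 0 + b.0) has moves --b--▸ q1
  q1 = (0 + 0 + (0 + 0)) | 0 has moves stopped
Partition-refinement fixed point:
  B0 = {p0, q0}
  B1 = {p1, q1}
p0 ∈ B0, q0 ∈ B0 → same block
Bisimilar ⇒ trace-equivalent.

traces(P) = traces(Q)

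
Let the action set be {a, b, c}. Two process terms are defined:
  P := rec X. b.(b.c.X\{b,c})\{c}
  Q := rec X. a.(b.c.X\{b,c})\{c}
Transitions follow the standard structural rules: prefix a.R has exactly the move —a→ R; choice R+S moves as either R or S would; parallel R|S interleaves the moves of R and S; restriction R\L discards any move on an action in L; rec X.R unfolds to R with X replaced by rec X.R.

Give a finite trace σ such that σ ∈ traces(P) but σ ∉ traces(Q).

b

Reachable graph of P (3 states):
  s0 = rec X. b.(b.c.X\{b,c})\{c} has moves -b-> s1
  s1 = (b.c.(rec X. b.(b.c.X\{b,c})\{c})\{b,c})\{c} has moves -b-> s2
  s2 = (c.(rec X. b.(b.c.X\{b,c})\{c})\{b,c})\{c} has moves deadlocked
Reachable graph of Q (3 states):
  t0 = rec X. a.(b.c.X\{b,c})\{c} has moves -a-> t1
  t1 = (b.c.(rec X. a.(b.c.X\{b,c})\{c})\{b,c})\{c} has moves -b-> t2
  t2 = (c.(rec X. a.(b.c.X\{b,c})\{c})\{b,c})\{c} has moves deadlocked
Executing b from P (initial set {s0}):
  after b @ step 1: {s1}
  — P admits the full trace.
Executing b from Q (initial set {t0}):
  after b @ step 1: ∅  — Q cannot continue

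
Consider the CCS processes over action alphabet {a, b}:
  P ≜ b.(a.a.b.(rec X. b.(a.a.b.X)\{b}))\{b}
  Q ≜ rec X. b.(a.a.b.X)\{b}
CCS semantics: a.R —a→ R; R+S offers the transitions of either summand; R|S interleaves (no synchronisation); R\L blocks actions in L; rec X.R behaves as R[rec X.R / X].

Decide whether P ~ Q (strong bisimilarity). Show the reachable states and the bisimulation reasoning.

P ~ Q

Reachable graph of P (4 states):
  u0 = b.(a.a.b.(rec X. b.(a.a.b.X)\{b}))\{b} → --b--▸ u1
  u1 = (a.a.b.(rec X. b.(a.a.b.X)\{b}))\{b} → --a--▸ u2
  u2 = (a.b.(rec X. b.(a.a.b.X)\{b}))\{b} → --a--▸ u3
  u3 = (b.(rec X. b.(a.a.b.X)\{b}))\{b} → ∅
Reachable graph of Q (4 states):
  v0 = rec X. b.(a.a.b.X)\{b} → --b--▸ v1
  v1 = (a.a.b.(rec X. b.(a.a.b.X)\{b}))\{b} → --a--▸ v2
  v2 = (a.b.(rec X. b.(a.a.b.X)\{b}))\{b} → --a--▸ v3
  v3 = (b.(rec X. b.(a.a.b.X)\{b}))\{b} → ∅
Coarsest stable partition (strong bisimilarity classes):
  B0 = {u0, v0}
  B1 = {u1, v1}
  B2 = {u2, v2}
  B3 = {u3, v3}
u0 ∈ B0, v0 ∈ B0 → same block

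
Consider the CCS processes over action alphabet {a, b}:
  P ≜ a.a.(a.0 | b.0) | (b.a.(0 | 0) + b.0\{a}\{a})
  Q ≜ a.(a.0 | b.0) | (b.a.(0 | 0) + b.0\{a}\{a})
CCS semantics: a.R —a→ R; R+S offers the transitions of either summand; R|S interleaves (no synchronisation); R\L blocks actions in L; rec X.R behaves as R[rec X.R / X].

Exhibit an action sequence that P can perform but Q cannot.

Reachable graph of P (24 states):
  u0 = a.a.(a.0 | b.0) | (b.a.(0 | 0) + b.0\{a}\{a}) has moves =a=> u1, =b=> u2, =b=> u3
  u1 = a.(a.0 | b.0) | (b.a.(0 | 0) + b.0\{a}\{a}) has moves =a=> u4, =b=> u5, =b=> u6
  u2 = a.a.(a.0 | b.0) | 0\{a}\{a} has moves =a=> u5
  u3 = a.a.(a.0 | b.0) | a.(0 | 0) has moves =a=> u6, =a=> u7
  u4 = a.0 | b.0 | (b.a.(0 | 0) + b.0\{a}\{a}) has moves =a=> u8, =b=> u10, =b=> u11, =b=> u9
  u5 = a.(a.0 | b.0) | 0\{a}\{a} has moves =a=> u10
  u6 = a.(a.0 | b.0) | a.(0 | 0) has moves =a=> u11, =a=> u12
  u7 = a.a.(a.0 | b.0) | (0 | 0) has moves =a=> u12
  u8 = 0 | b.0 | (b.a.(0 | 0) + b.0\{a}\{a}) has moves =b=> u13, =b=> u14, =b=> u15
  u9 = a.0 | 0 | (b.a.(0 | 0) + b.0\{a}\{a}) has moves =a=> u13, =b=> u16, =b=> u17
  u10 = a.0 | b.0 | 0\{a}\{a} has moves =a=> u14, =b=> u16
  u11 = a.0 | b.0 | a.(0 | 0) has moves =a=> u15, =a=> u18, =b=> u17
  u12 = a.(a.0 | b.0) | (0 | 0) has moves =a=> u18
  u13 = 0 | 0 | (b.a.(0 | 0) + b.0\{a}\{a}) has moves =b=> u19, =b=> u20
  u14 = 0 | b.0 | 0\{a}\{a} has moves =b=> u19
  u15 = 0 | b.0 | a.(0 | 0) has moves =a=> u21, =b=> u20
  u16 = a.0 | 0 | 0\{a}\{a} has moves =a=> u19
  u17 = a.0 | 0 | a.(0 | 0) has moves =a=> u20, =a=> u22
  u18 = a.0 | b.0 | (0 | 0) has moves =a=> u21, =b=> u22
  u19 = 0 | 0 | 0\{a}\{a} has moves stopped
  u20 = 0 | 0 | a.(0 | 0) has moves =a=> u23
  u21 = 0 | b.0 | (0 | 0) has moves =b=> u23
  u22 = a.0 | 0 | (0 | 0) has moves =a=> u23
  u23 = 0 | 0 | (0 | 0) has moves stopped
Reachable graph of Q (20 states):
  v0 = a.(a.0 | b.0) | (b.a.(0 | 0) + b.0\{a}\{a}) has moves =a=> v1, =b=> v2, =b=> v3
  v1 = a.0 | b.0 | (b.a.(0 | 0) + b.0\{a}\{a}) has moves =a=> v4, =b=> v5, =b=> v6, =b=> v7
  v2 = a.(a.0 | b.0) | 0\{a}\{a} has moves =a=> v6
  v3 = a.(a.0 | b.0) | a.(0 | 0) has moves =a=> v7, =a=> v8
  v4 = 0 | b.0 | (b.a.(0 | 0) + b.0\{a}\{a}) has moves =b=> v10, =b=> v11, =b=> v9
  v5 = a.0 | 0 | (b.a.(0 | 0) + b.0\{a}\{a}) has moves =a=> v9, =b=> v12, =b=> v13
  v6 = a.0 | b.0 | 0\{a}\{a} has moves =a=> v10, =b=> v12
  v7 = a.0 | b.0 | a.(0 | 0) has moves =a=> v11, =a=> v14, =b=> v13
  v8 = a.(a.0 | b.0) | (0 | 0) has moves =a=> v14
  v9 = 0 | 0 | (b.a.(0 | 0) + b.0\{a}\{a}) has moves =b=> v15, =b=> v16
  v10 = 0 | b.0 | 0\{a}\{a} has moves =b=> v15
  v11 = 0 | b.0 | a.(0 | 0) has moves =a=> v17, =b=> v16
  v12 = a.0 | 0 | 0\{a}\{a} has moves =a=> v15
  v13 = a.0 | 0 | a.(0 | 0) has moves =a=> v16, =a=> v18
  v14 = a.0 | b.0 | (0 | 0) has moves =a=> v17, =b=> v18
  v15 = 0 | 0 | 0\{a}\{a} has moves stopped
  v16 = 0 | 0 | a.(0 | 0) has moves =a=> v19
  v17 = 0 | b.0 | (0 | 0) has moves =b=> v19
  v18 = a.0 | 0 | (0 | 0) has moves =a=> v19
  v19 = 0 | 0 | (0 | 0) has moves stopped
Run σ = ⟨aaa⟩ on P: start {u0}
  step 1 (a): {u1}
  step 2 (a): {u4}
  step 3 (a): {u8}
  P completes σ.
Run σ = ⟨aaa⟩ on Q: start {v0}
  step 1 (a): {v1}
  step 2 (a): {v4}
  step 3 (a): no successor for Q

aaa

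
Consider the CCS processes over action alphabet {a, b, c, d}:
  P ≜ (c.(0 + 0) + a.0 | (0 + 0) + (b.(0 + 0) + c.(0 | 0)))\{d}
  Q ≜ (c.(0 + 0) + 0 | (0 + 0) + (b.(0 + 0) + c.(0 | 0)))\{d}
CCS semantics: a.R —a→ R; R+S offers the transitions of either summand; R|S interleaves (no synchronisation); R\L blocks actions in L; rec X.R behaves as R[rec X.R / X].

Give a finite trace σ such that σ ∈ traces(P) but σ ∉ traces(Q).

Reachable graph of P (4 states):
  m0 = (c.(0 + 0) + a.0 | (0 + 0) + (b.(0 + 0) + c.(0 | 0)))\{d} ⊢ -a-> m1, -b-> m2, -c-> m2, -c-> m3
  m1 = (0 | (0 + 0))\{d} ⊢ deadlocked
  m2 = (0 + 0)\{d} ⊢ deadlocked
  m3 = (0 | 0)\{d} ⊢ deadlocked
Reachable graph of Q (3 states):
  n0 = (c.(0 + 0) + 0 | (0 + 0) + (b.(0 + 0) + c.(0 | 0)))\{d} ⊢ -b-> n1, -c-> n1, -c-> n2
  n1 = (0 + 0)\{d} ⊢ deadlocked
  n2 = (0 | 0)\{d} ⊢ deadlocked
Executing a from P (initial set {m0}):
  [1] a ⇒ {m1}
  ✓ P
Executing a from Q (initial set {n0}):
  [1] a ⇒ ∅ (Q stuck)

a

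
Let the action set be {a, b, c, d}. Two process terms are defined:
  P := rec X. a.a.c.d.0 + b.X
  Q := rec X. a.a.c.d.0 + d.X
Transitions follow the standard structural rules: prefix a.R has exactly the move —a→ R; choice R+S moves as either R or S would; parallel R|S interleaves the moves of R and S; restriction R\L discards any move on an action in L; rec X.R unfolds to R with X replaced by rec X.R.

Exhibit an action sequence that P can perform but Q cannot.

b

Reachable graph of P (5 states):
  p0 = rec X. a.a.c.d.0 + b.X :: =a=> p1, =b=> p0
  p1 = a.c.d.0 :: =a=> p2
  p2 = c.d.0 :: =c=> p3
  p3 = d.0 :: =d=> p4
  p4 = 0 :: ∅
Reachable graph of Q (5 states):
  q0 = rec X. a.a.c.d.0 + d.X :: =a=> q1, =d=> q0
  q1 = a.c.d.0 :: =a=> q2
  q2 = c.d.0 :: =c=> q3
  q3 = d.0 :: =d=> q4
  q4 = 0 :: ∅
Run σ = ⟨b⟩ on P: start {p0}
  [1] b ⇒ {p0}
  ✓ P
Run σ = ⟨b⟩ on Q: start {q0}
  [1] b ⇒ ∅  — Q cannot continue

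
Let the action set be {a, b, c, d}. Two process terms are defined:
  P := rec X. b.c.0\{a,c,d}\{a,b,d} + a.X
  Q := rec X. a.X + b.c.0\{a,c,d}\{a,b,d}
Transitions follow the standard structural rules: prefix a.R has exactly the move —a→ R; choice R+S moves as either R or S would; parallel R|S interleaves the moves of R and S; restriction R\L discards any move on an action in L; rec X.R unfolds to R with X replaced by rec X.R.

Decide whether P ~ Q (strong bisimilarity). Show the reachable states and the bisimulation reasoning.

LTS(P): 3 reachable states
  s0 = rec X. b.c.0\{a,c,d}\{a,b,d} + a.X | -a-> s0, -b-> s1
  s1 = c.0\{a,c,d}\{a,b,d} | -c-> s2
  s2 = 0\{a,c,d}\{a,b,d} | deadlocked
LTS(Q): 3 reachable states
  t0 = rec X. a.X + b.c.0\{a,c,d}\{a,b,d} | -a-> t0, -b-> t1
  t1 = c.0\{a,c,d}\{a,b,d} | -c-> t2
  t2 = 0\{a,c,d}\{a,b,d} | deadlocked
Coarsest stable partition (strong bisimilarity classes):
  B0 = {s0, t0}
  B1 = {s1, t1}
  B2 = {s2, t2}
s0 ∈ B0, t0 ∈ B0 → same block

P ~ Q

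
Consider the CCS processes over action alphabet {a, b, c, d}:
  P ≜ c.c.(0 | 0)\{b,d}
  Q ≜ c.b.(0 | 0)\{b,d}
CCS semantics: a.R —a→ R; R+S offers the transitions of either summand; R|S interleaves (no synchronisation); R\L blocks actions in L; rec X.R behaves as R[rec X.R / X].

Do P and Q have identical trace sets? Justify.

NO — witness ⟨cc⟩

Reachable graph of P (3 states):
  s0 = c.c.(0 | 0)\{b,d} has moves ··c··> s1
  s1 = c.(0 | 0)\{b,d} has moves ··c··> s2
  s2 = (0 | 0)\{b,d} has moves deadlocked
Reachable graph of Q (3 states):
  t0 = c.b.(0 | 0)\{b,d} has moves ··c··> t1
  t1 = b.(0 | 0)\{b,d} has moves ··b··> t2
  t2 = (0 | 0)\{b,d} has moves deadlocked
Trace ⟨cc⟩ through P, begin at {s0}:
  step 1 (c): {s1}
  step 2 (c): {s2}
  — P admits the full trace.
Trace ⟨cc⟩ through Q, begin at {t0}:
  step 1 (c): {t1}
  step 2 (c): ∅ (Q stuck)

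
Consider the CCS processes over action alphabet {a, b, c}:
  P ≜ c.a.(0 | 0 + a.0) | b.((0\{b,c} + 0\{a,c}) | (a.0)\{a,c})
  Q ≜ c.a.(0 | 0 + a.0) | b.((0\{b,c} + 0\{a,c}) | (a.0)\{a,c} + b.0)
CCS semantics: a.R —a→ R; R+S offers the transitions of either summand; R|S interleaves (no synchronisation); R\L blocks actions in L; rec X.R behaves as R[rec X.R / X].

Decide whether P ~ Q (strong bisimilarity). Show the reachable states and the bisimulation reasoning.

not bisimilar

P's transition system — 8 states:
  m0 = c.a.(0 | 0 + a.0) | b.((0\{b,c} + 0\{a,c}) | (a.0)\{a,c}) :: =b=> m1, =c=> m2
  m1 = c.a.(0 | 0 + a.0) | ((0\{b,c} + 0\{a,c}) | (a.0)\{a,c}) :: =c=> m3
  m2 = a.(0 | 0 + a.0) | b.((0\{b,c} + 0\{a,c}) | (a.0)\{a,c}) :: =a=> m4, =b=> m3
  m3 = a.(0 | 0 + a.0) | ((0\{b,c} + 0\{a,c}) | (a.0)\{a,c}) :: =a=> m5
  m4 = (0 | 0 + a.0) | b.((0\{b,c} + 0\{a,c}) | (a.0)\{a,c}) :: =a=> m6, =b=> m5
  m5 = (0 | 0 + a.0) | ((0\{b,c} + 0\{a,c}) | (a.0)\{a,c}) :: =a=> m7
  m6 = 0 | b.((0\{b,c} + 0\{a,c}) | (a.0)\{a,c}) :: =b=> m7
  m7 = 0 | ((0\{b,c} + 0\{a,c}) | (a.0)\{a,c}) :: ·
Q's transition system — 12 states:
  n0 = c.a.(0 | 0 + a.0) | b.((0\{b,c} + 0\{a,c}) | (a.0)\{a,c} + b.0) :: =b=> n1, =c=> n2
  n1 = c.a.(0 | 0 + a.0) | ((0\{b,c} + 0\{a,c}) | (a.0)\{a,c} + b.0) :: =b=> n3, =c=> n4
  n2 = a.(0 | 0 + a.0) | b.((0\{b,c} + 0\{a,c}) | (a.0)\{a,c} + b.0) :: =a=> n5, =b=> n4
  n3 = c.a.(0 | 0 + a.0) | 0 :: =c=> n6
  n4 = a.(0 | 0 + a.0) | ((0\{b,c} + 0\{a,c}) | (a.0)\{a,c} + b.0) :: =a=> n7, =b=> n6
  n5 = (0 | 0 + a.0) | b.((0\{b,c} + 0\{a,c}) | (a.0)\{a,c} + b.0) :: =a=> n8, =b=> n7
  n6 = a.(0 | 0 + a.0) | 0 :: =a=> n9
  n7 = (0 | 0 + a.0) | ((0\{b,c} + 0\{a,c}) | (a.0)\{a,c} + b.0) :: =a=> n10, =b=> n9
  n8 = 0 | b.((0\{b,c} + 0\{a,c}) | (a.0)\{a,c} + b.0) :: =b=> n10
  n9 = (0 | 0 + a.0) | 0 :: =a=> n11
  n10 = 0 | ((0\{b,c} + 0\{a,c}) | (a.0)\{a,c} + b.0) :: =b=> n11
  n11 = 0 | 0 :: ·
Coarsest stable partition (strong bisimilarity classes):
  B0 = {m0, n1}
  B1 = {m1, n3}
  B2 = {m3, n6}
  B3 = {m5, n9}
  B4 = {m7, n11}
  B5 = {m2, n4}
  B6 = {m4, n7}
  B7 = {m6, n10}
  B8 = {n0}
  B9 = {n2}
  B10 = {n5}
  B11 = {n8}
m0 ∈ B0, n0 ∈ B8 → different blocks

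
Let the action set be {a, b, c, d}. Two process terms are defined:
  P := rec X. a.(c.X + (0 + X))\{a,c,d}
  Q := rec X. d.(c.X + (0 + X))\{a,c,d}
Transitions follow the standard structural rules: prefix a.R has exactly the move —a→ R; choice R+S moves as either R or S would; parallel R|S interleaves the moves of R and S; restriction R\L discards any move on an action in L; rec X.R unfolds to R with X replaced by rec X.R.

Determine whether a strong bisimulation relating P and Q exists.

Reachable graph of P (2 states):
  m0 = rec X. a.(c.X + (0 + X))\{a,c,d} ⊢ --a--▸ m1
  m1 = (c.(rec X. a.(c.X + (0 + X))\{a,c,d}) + (0 + (rec X. a.(c.X + (0 + X))\{a,c,d})))\{a,c,d} ⊢ ·
Reachable graph of Q (2 states):
  n0 = rec X. d.(c.X + (0 + X))\{a,c,d} ⊢ --d--▸ n1
  n1 = (c.(rec X. d.(c.X + (0 + X))\{a,c,d}) + (0 + (rec X. d.(c.X + (0 + X))\{a,c,d})))\{a,c,d} ⊢ ·
Coarsest stable partition (strong bisimilarity classes):
  B0 = {m0}
  B1 = {m1, n1}
  B2 = {n0}
m0 ∈ B0, n0 ∈ B2 → different blocks

NO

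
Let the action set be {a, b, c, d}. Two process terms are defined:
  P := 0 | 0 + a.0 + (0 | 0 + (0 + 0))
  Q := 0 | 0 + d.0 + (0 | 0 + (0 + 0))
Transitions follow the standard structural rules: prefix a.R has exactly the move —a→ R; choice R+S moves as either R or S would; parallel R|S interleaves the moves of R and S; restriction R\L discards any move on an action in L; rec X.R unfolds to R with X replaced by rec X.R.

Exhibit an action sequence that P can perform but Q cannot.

LTS(P): 2 reachable states
  p0 = 0 | 0 + a.0 + (0 | 0 + (0 + 0)) has moves —a→ p1
  p1 = 0 has moves stopped
LTS(Q): 2 reachable states
  q0 = 0 | 0 + d.0 + (0 | 0 + (0 + 0)) has moves —d→ q1
  q1 = 0 has moves stopped
Executing a from P (initial set {p0}):
  step 1 (a): {p1}
  P completes σ.
Executing a from Q (initial set {q0}):
  step 1 (a): ∅ (Q stuck)

a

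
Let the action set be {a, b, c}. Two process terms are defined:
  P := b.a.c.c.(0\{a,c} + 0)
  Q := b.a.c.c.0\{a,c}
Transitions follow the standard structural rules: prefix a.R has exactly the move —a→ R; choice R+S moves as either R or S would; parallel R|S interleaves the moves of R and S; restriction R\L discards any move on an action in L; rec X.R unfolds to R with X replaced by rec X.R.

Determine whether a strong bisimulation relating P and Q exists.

bisimilar

LTS(P): 5 reachable states
  s0 = b.a.c.c.(0\{a,c} + 0) has moves ··b··> s1
  s1 = a.c.c.(0\{a,c} + 0) has moves ··a··> s2
  s2 = c.c.(0\{a,c} + 0) has moves ··c··> s3
  s3 = c.(0\{a,c} + 0) has moves ··c··> s4
  s4 = 0\{a,c} + 0 has moves deadlocked
LTS(Q): 5 reachable states
  t0 = b.a.c.c.0\{a,c} has moves ··b··> t1
  t1 = a.c.c.0\{a,c} has moves ··a··> t2
  t2 = c.c.0\{a,c} has moves ··c··> t3
  t3 = c.0\{a,c} has moves ··c··> t4
  t4 = 0\{a,c} has moves deadlocked
Coarsest stable partition (strong bisimilarity classes):
  B0 = {s0, t0}
  B1 = {s1, t1}
  B2 = {s2, t2}
  B3 = {s3, t3}
  B4 = {s4, t4}
s0 ∈ B0, t0 ∈ B0 → same block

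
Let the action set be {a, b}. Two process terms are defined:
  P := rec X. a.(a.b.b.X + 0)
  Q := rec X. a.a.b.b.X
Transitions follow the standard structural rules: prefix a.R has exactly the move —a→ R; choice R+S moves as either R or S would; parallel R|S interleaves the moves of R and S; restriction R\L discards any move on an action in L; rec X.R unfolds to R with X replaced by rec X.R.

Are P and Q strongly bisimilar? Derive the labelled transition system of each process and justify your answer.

LTS(P): 4 reachable states
  s0 = rec X. a.(a.b.b.X + 0) | --a--▸ s1
  s1 = a.b.b.(rec X. a.(a.b.b.X + 0)) + 0 | --a--▸ s2
  s2 = b.b.(rec X. a.(a.b.b.X + 0)) | --b--▸ s3
  s3 = b.(rec X. a.(a.b.b.X + 0)) | --b--▸ s0
LTS(Q): 4 reachable states
  t0 = rec X. a.a.b.b.X | --a--▸ t1
  t1 = a.b.b.(rec X. a.a.b.b.X) | --a--▸ t2
  t2 = b.b.(rec X. a.a.b.b.X) | --b--▸ t3
  t3 = b.(rec X. a.a.b.b.X) | --b--▸ t0
Partition-refinement fixed point:
  B0 = {s0, t0}
  B1 = {s1, t1}
  B2 = {s2, t2}
  B3 = {s3, t3}
s0 ∈ B0, t0 ∈ B0 → same block

YES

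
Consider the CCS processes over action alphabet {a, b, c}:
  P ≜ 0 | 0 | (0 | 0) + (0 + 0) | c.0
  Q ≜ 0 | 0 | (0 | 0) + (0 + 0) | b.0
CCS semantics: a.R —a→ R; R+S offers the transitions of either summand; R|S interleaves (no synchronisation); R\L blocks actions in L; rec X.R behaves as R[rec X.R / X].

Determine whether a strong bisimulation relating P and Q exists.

P ≁ Q

Reachable graph of P (2 states):
  m0 = 0 | 0 | (0 | 0) + (0 + 0) | c.0 has moves --c--▸ m1
  m1 = (0 + 0) | 0 has moves stopped
Reachable graph of Q (2 states):
  n0 = 0 | 0 | (0 | 0) + (0 + 0) | b.0 has moves --b--▸ n1
  n1 = (0 + 0) | 0 has moves stopped
Bisimilarity quotient blocks:
  B0 = {m0}
  B1 = {m1, n1}
  B2 = {n0}
m0 ∈ B0, n0 ∈ B2 → different blocks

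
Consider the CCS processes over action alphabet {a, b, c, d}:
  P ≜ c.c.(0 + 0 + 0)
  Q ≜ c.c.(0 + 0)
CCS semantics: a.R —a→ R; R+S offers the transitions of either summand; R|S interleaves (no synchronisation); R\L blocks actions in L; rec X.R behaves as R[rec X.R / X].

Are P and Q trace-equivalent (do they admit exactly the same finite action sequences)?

trace-equivalent

LTS(P): 3 reachable states
  s0 = c.c.(0 + 0 + 0) has moves —c→ s1
  s1 = c.(0 + 0 + 0) has moves —c→ s2
  s2 = 0 + 0 + 0 has moves stopped
LTS(Q): 3 reachable states
  t0 = c.c.(0 + 0) has moves —c→ t1
  t1 = c.(0 + 0) has moves —c→ t2
  t2 = 0 + 0 has moves stopped
Bisimilarity quotient blocks:
  B0 = {s0, t0}
  B1 = {s1, t1}
  B2 = {s2, t2}
s0 ∈ B0, t0 ∈ B0 → same block
Bisimilar ⇒ trace-equivalent.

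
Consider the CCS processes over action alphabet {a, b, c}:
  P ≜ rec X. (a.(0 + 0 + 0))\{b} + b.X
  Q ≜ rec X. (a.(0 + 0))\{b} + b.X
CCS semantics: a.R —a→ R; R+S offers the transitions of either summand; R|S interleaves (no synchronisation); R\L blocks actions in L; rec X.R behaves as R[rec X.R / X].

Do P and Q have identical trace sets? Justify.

LTS(P): 2 reachable states
  p0 = rec X. (a.(0 + 0 + 0))\{b} + b.X → -a-> p1, -b-> p0
  p1 = (0 + 0 + 0)\{b} → ·
LTS(Q): 2 reachable states
  q0 = rec X. (a.(0 + 0))\{b} + b.X → -a-> q1, -b-> q0
  q1 = (0 + 0)\{b} → ·
Coarsest stable partition (strong bisimilarity classes):
  B0 = {p0, q0}
  B1 = {p1, q1}
p0 ∈ B0, q0 ∈ B0 → same block
Bisimilar ⇒ trace-equivalent.

trace-equivalent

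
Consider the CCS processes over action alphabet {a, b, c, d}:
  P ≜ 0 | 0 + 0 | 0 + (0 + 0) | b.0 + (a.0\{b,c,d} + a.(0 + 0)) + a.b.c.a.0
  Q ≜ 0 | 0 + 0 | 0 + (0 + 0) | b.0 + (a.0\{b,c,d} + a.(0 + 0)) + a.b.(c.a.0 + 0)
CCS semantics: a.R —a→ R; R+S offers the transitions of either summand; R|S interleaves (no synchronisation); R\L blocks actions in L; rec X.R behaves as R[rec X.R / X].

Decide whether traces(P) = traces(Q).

traces(P) = traces(Q)

Reachable graph of P (8 states):
  p0 = 0 | 0 + 0 | 0 + (0 + 0) | b.0 + (a.0\{b,c,d} + a.(0 + 0)) + a.b.c.a.0 has moves -a-> p1, -a-> p2, -a-> p3, -b-> p4
  p1 = 0 + 0 has moves ·
  p2 = 0\{b,c,d} has moves ·
  p3 = b.c.a.0 has moves -b-> p5
  p4 = (0 + 0) | 0 has moves ·
  p5 = c.a.0 has moves -c-> p6
  p6 = a.0 has moves -a-> p7
  p7 = 0 has moves ·
Reachable graph of Q (8 states):
  q0 = 0 | 0 + 0 | 0 + (0 + 0) | b.0 + (a.0\{b,c,d} + a.(0 + 0)) + a.b.(c.a.0 + 0) has moves -a-> q1, -a-> q2, -a-> q3, -b-> q4
  q1 = 0 + 0 has moves ·
  q2 = 0\{b,c,d} has moves ·
  q3 = b.(c.a.0 + 0) has moves -b-> q5
  q4 = (0 + 0) | 0 has moves ·
  q5 = c.a.0 + 0 has moves -c-> q6
  q6 = a.0 has moves -a-> q7
  q7 = 0 has moves ·
Partition-refinement fixed point:
  B0 = {p0, q0}
  B1 = {p1, p2, p4, p7, q1, q2, q4, q7}
  B2 = {p3, q3}
  B3 = {p5, q5}
  B4 = {p6, q6}
p0 ∈ B0, q0 ∈ B0 → same block
Bisimilar ⇒ trace-equivalent.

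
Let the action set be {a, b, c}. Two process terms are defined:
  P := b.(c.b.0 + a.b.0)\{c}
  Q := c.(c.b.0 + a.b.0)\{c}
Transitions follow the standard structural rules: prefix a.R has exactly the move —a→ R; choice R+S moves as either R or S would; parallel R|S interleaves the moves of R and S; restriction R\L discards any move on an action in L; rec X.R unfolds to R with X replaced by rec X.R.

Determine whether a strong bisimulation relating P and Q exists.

LTS(P): 4 reachable states
  s0 = b.(c.b.0 + a.b.0)\{c} ⊢ -b-> s1
  s1 = (c.b.0 + a.b.0)\{c} ⊢ -a-> s2
  s2 = (b.0)\{c} ⊢ -b-> s3
  s3 = 0\{c} ⊢ (no moves)
LTS(Q): 4 reachable states
  t0 = c.(c.b.0 + a.b.0)\{c} ⊢ -c-> t1
  t1 = (c.b.0 + a.b.0)\{c} ⊢ -a-> t2
  t2 = (b.0)\{c} ⊢ -b-> t3
  t3 = 0\{c} ⊢ (no moves)
Coarsest stable partition (strong bisimilarity classes):
  B0 = {s0}
  B1 = {s1, t1}
  B2 = {s2, t2}
  B3 = {s3, t3}
  B4 = {t0}
s0 ∈ B0, t0 ∈ B4 → different blocks

not bisimilar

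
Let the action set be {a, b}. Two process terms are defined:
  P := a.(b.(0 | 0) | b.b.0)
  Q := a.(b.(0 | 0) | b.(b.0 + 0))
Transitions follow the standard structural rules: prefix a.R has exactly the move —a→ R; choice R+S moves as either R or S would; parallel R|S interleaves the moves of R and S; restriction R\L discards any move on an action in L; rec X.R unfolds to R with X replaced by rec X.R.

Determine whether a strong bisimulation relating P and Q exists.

LTS(P): 7 reachable states
  m0 = a.(b.(0 | 0) | b.b.0) :: —a→ m1
  m1 = b.(0 | 0) | b.b.0 :: —b→ m2, —b→ m3
  m2 = 0 | 0 | b.b.0 :: —b→ m4
  m3 = b.(0 | 0) | b.0 :: —b→ m4, —b→ m5
  m4 = 0 | 0 | b.0 :: —b→ m6
  m5 = b.(0 | 0) | 0 :: —b→ m6
  m6 = 0 | 0 | 0 :: (no moves)
LTS(Q): 7 reachable states
  n0 = a.(b.(0 | 0) | b.(b.0 + 0)) :: —a→ n1
  n1 = b.(0 | 0) | b.(b.0 + 0) :: —b→ n2, —b→ n3
  n2 = 0 | 0 | b.(b.0 + 0) :: —b→ n4
  n3 = b.(0 | 0) | (b.0 + 0) :: —b→ n4, —b→ n5
  n4 = 0 | 0 | (b.0 + 0) :: —b→ n6
  n5 = b.(0 | 0) | 0 :: —b→ n6
  n6 = 0 | 0 | 0 :: (no moves)
Coarsest stable partition (strong bisimilarity classes):
  B0 = {m0, n0}
  B1 = {m1, n1}
  B2 = {m2, m3, n2, n3}
  B3 = {m4, m5, n4, n5}
  B4 = {m6, n6}
m0 ∈ B0, n0 ∈ B0 → same block

bisimilar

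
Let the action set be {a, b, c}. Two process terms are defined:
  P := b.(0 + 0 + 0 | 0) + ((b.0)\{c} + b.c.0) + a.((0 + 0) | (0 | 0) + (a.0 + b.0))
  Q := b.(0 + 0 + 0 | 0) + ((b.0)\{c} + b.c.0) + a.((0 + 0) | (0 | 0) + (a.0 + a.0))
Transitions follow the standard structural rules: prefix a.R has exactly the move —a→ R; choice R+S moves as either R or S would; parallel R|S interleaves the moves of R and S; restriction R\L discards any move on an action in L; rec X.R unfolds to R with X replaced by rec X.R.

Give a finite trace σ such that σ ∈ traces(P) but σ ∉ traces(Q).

P's transition system — 6 states:
  u0 = b.(0 + 0 + 0 | 0) + ((b.0)\{c} + b.c.0) + a.((0 + 0) | (0 | 0) + (a.0 + b.0)) | --a--▸ u1, --b--▸ u2, --b--▸ u3, --b--▸ u4
  u1 = (0 + 0) | (0 | 0) + (a.0 + b.0) | --a--▸ u5, --b--▸ u5
  u2 = 0 + 0 + 0 | 0 | ∅
  u3 = 0\{c} | ∅
  u4 = c.0 | --c--▸ u5
  u5 = 0 | ∅
Q's transition system — 6 states:
  v0 = b.(0 + 0 + 0 | 0) + ((b.0)\{c} + b.c.0) + a.((0 + 0) | (0 | 0) + (a.0 + a.0)) | --a--▸ v1, --b--▸ v2, --b--▸ v3, --b--▸ v4
  v1 = (0 + 0) | (0 | 0) + (a.0 + a.0) | --a--▸ v5
  v2 = 0 + 0 + 0 | 0 | ∅
  v3 = 0\{c} | ∅
  v4 = c.0 | --c--▸ v5
  v5 = 0 | ∅
Executing ab from P (initial set {u0}):
  step 1 (a): {u1}
  step 2 (b): {u5}
  P completes σ.
Executing ab from Q (initial set {v0}):
  step 1 (a): {v1}
  step 2 (b): no successor for Q

ab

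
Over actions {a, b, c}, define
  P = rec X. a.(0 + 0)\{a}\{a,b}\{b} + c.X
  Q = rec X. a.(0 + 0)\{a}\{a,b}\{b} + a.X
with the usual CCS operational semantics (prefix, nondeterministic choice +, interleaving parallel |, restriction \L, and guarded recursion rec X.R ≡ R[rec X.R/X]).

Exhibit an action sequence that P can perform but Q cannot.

LTS(P): 2 reachable states
  s0 = rec X. a.(0 + 0)\{a}\{a,b}\{b} + c.X | --a--▸ s1, --c--▸ s0
  s1 = (0 + 0)\{a}\{a,b}\{b} | deadlocked
LTS(Q): 2 reachable states
  t0 = rec X. a.(0 + 0)\{a}\{a,b}\{b} + a.X | --a--▸ t0, --a--▸ t1
  t1 = (0 + 0)\{a}\{a,b}\{b} | deadlocked
Executing c from P (initial set {s0}):
  step 1 (c): {s0}
  ✓ P
Executing c from Q (initial set {t0}):
  step 1 (c): no successor for Q

c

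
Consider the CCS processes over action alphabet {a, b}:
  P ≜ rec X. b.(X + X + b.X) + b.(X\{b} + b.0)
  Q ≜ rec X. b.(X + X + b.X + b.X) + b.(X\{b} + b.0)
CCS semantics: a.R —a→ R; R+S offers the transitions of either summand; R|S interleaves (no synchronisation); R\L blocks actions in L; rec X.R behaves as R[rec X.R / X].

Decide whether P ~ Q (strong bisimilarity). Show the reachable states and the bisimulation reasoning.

bisimilar

LTS(P): 4 reachable states
  p0 = rec X. b.(X + X + b.X) + b.(X\{b} + b.0) :: —b→ p1, —b→ p2
  p1 = (rec X. b.(X + X + b.X) + b.(X\{b} + b.0)) + (rec X. b.(X + X + b.X) + b.(X\{b} + b.0)) + b.(rec X. b.(X + X + b.X) + b.(X\{b} + b.0)) :: —b→ p0, —b→ p1, —b→ p2
  p2 = (rec X. b.(X + X + b.X) + b.(X\{b} + b.0))\{b} + b.0 :: —b→ p3
  p3 = 0 :: deadlocked
LTS(Q): 4 reachable states
  q0 = rec X. b.(X + X + b.X + b.X) + b.(X\{b} + b.0) :: —b→ q1, —b→ q2
  q1 = (rec X. b.(X + X + b.X + b.X) + b.(X\{b} + b.0)) + (rec X. b.(X + X + b.X + b.X) + b.(X\{b} + b.0)) + b.(rec X. b.(X + X + b.X + b.X) + b.(X\{b} + b.0)) + b.(rec X. b.(X + X + b.X + b.X) + b.(X\{b} + b.0)) :: —b→ q0, —b→ q1, —b→ q2
  q2 = (rec X. b.(X + X + b.X + b.X) + b.(X\{b} + b.0))\{b} + b.0 :: —b→ q3
  q3 = 0 :: deadlocked
Partition-refinement fixed point:
  B0 = {p0, p1, q0, q1}
  B1 = {p2, q2}
  B2 = {p3, q3}
p0 ∈ B0, q0 ∈ B0 → same block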